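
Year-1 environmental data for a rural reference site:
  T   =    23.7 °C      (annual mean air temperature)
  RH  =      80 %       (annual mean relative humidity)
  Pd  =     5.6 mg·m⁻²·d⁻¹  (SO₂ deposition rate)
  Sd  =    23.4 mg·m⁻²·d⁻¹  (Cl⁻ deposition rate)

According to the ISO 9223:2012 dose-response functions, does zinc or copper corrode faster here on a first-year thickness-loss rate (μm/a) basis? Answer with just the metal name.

zinc: temperature factor f = -0.071·(13.7) = -0.9727
  Pd branch = 0.0129·Pd^0.44·e^(0.046·RH+f) = 0.4126 μm/a
  Sd branch = 0.0175·Sd^0.57·e^(0.008·RH+0.085·T) = 1.501 μm/a
  sum: 0.4126 + 1.501 → r_corr = 1.913 μm/a
copper: temperature factor f = -0.080·(13.7) = -1.0960
  SO₂ term: 0.0053·5.6^0.26·exp(0.059·80-1.0960) = 0.3109
  Sd branch = 0.01025·Sd^0.27·e^(0.036·RH+0.049·T) = 1.366 μm/a
  sum: 0.3109 + 1.366 → r_corr = 1.677 μm/a
Ordering by μm/a: zinc (1.91) > copper (1.68)

zinc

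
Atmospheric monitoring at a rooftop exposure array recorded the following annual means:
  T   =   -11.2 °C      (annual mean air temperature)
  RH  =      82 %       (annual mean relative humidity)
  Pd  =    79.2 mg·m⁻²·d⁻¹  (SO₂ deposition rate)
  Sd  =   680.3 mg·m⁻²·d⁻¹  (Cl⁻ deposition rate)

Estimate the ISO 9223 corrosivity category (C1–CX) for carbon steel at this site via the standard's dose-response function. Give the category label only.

carbon steel: temperature factor f = +0.150·(-21.2) = -3.1800
  sulphur-dioxide contribution → 3.686 μm/a
  chloride contribution → 55.66 μm/a
  total first-year rate 59.34 μm/a
ISO 9223 Table 2 (carbon steel): 50 < 59.3 ≤ 80 μm/a ⇒ C4

C4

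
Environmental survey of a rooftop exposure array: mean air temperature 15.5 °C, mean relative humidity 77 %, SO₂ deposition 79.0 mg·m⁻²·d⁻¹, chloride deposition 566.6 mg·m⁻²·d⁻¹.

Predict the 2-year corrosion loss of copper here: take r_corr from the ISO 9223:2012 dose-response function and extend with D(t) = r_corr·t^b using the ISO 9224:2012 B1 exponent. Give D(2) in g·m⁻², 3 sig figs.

D(2) = 41.8 g·m⁻²

copper: temperature factor f = -0.080·(5.5) = -0.4400
  SO₂ term: 0.0053·79.0^0.26·exp(0.059·77-0.4400) = 0.999
  Sd branch = 0.01025·Sd^0.27·e^(0.036·RH+0.049·T) = 1.94 μm/a
  sum: 0.999 + 1.94 → r_corr = 2.939 μm/a
Power-law: D(2) = r_corr · 2^0.667
  D(2) = 2.939 × 2^0.667 = 2.939 × 1.588 = 4.667 μm
  Mass loss = 4.667 μm × 8.96 g/cm³ = 41.81 g·m⁻²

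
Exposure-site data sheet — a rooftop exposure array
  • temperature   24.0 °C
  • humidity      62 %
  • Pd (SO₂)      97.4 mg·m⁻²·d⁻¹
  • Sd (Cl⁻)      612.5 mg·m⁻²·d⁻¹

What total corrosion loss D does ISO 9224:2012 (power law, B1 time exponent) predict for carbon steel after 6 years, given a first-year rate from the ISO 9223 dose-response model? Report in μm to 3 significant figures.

carbon steel: T>10 °C ⇒ hinge -0.054·(24.0−10) = -0.7560
  Pd branch = 1.77·Pd^0.52·e^(0.02·RH+f) = 31.06 μm/a
  Cl⁻ term: 0.102·612.5^0.62·exp(0.033·62+0.04·24.0) = 110.2
  sum: 31.06 + 110.2 → r_corr = 141.2 μm/a
Long-term exponent b (ISO 9224 Table 2, B1) = 0.523
  D(6) = 141.2 × 6^0.523 = 141.2 × 2.553 = 360.5 μm

D(6) = 361 μm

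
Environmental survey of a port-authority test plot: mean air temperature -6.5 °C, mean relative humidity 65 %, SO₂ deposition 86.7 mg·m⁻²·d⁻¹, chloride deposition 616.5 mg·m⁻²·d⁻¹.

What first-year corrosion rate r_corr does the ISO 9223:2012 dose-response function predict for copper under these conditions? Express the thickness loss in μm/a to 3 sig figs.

r_corr = 0.536 μm/a

copper: temperature factor f = +0.126·(-16.5) = -2.0790
  SO₂ term: 0.0053·86.7^0.26·exp(0.059·65-2.0790) = 0.0979
  Sd branch = 0.01025·Sd^0.27·e^(0.036·RH+0.049·T) = 0.4385 μm/a
  r_corr = 0.0979 + 0.4385 = 0.5364 μm/a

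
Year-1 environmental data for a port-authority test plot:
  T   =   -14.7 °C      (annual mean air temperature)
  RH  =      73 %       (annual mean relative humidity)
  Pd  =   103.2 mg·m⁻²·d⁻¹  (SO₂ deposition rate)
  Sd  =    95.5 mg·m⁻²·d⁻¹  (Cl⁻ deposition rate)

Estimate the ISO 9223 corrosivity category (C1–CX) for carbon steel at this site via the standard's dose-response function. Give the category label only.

C2

carbon steel: T≤10 °C ⇒ hinge +0.150·(-14.7−10) = -3.7050
  Pd branch = 1.77·Pd^0.52·e^(0.02·RH+f) = 2.09 μm/a
  Cl⁻ term: 0.102·95.5^0.62·exp(0.033·73+0.04·-14.7) = 10.64
  sum: 2.09 + 10.64 → r_corr = 12.73 μm/a
ISO 9223 Table 2 (carbon steel): 1.3 < 12.7 ≤ 25 μm/a ⇒ C2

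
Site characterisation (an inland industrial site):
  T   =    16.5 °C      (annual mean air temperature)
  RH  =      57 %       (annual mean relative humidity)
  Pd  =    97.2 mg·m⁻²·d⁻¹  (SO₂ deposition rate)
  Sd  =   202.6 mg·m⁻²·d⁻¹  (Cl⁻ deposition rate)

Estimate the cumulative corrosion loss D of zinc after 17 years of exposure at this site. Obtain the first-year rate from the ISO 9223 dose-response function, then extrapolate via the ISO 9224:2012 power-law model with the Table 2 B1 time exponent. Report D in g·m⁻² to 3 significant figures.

zinc: T>10 °C ⇒ hinge -0.071·(16.5−10) = -0.4615
  sulphur-dioxide contribution → 0.8384 μm/a
  chloride contribution → 2.317 μm/a
  ⇒ r_corr(zinc) = 3.156 μm/a
Power-law: D(17) = r_corr · 17^0.813
  D(17) = 3.156 × 17^0.813 = 3.156 × 10.01 = 31.58 μm
  Mass loss = 31.58 μm × 7.14 g/cm³ = 225.5 g·m⁻²

D(17) = 225 g·m⁻²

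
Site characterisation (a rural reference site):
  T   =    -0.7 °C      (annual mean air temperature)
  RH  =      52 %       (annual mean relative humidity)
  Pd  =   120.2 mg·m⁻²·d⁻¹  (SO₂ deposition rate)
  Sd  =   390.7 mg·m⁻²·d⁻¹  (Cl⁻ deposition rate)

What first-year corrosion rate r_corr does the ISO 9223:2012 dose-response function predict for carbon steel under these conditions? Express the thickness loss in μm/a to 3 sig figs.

r_corr = 34.5 μm/a

carbon steel: f(T) = +0.150·(T−10) [T≤10 °C] = -1.6050
  SO₂ term: 1.77·120.2^0.52·exp(0.02·52-1.6050) = 12.14
  Cl⁻ term: 0.102·390.7^0.62·exp(0.033·52+0.04·-0.7) = 22.32
  r_corr = 12.14 + 22.32 = 34.45 μm/a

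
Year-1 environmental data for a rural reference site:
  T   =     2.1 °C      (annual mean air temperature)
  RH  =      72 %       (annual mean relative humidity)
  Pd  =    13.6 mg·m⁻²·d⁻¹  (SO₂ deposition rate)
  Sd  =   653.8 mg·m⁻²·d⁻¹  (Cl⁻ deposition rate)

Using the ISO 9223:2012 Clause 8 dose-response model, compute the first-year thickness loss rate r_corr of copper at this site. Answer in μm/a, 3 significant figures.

r_corr = 1.14 μm/a

copper: f(T) = +0.126·(T−10) [T≤10 °C] = -0.9954
  Pd branch = 0.0053·Pd^0.26·e^(0.059·RH+f) = 0.2701 μm/a
  Sd branch = 0.01025·Sd^0.27·e^(0.036·RH+0.049·T) = 0.8735 μm/a
  r_corr = 0.2701 + 0.8735 = 1.144 μm/a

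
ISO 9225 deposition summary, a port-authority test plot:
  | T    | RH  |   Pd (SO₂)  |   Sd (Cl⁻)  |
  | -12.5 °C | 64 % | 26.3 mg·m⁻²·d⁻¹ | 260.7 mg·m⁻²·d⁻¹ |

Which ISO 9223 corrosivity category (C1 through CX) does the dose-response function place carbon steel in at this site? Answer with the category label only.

carbon steel: f(T) = +0.150·(T−10) [T≤10 °C] = -3.3750
  SO₂ term: 1.77·26.3^0.52·exp(0.02·64-3.3750) = 1.193
  Cl⁻ term: 0.102·260.7^0.62·exp(0.033·64+0.04·-12.5) = 16.09
  sum: 1.193 + 16.09 → r_corr = 17.29 μm/a
Category bounds: 1.3…25 μm/a bracket r_corr ⇒ C2

C2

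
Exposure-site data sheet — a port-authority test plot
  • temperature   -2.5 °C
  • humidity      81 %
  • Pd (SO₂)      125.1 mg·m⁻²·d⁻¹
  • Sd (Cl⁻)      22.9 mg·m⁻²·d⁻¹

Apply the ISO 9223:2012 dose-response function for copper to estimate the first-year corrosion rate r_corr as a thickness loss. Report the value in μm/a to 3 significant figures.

r_corr = 0.848 μm/a

copper: f(T) = +0.126·(T−10) [T≤10 °C] = -1.5750
  sulphur-dioxide contribution → 0.4582 μm/a
  chloride contribution → 0.39 μm/a
  ⇒ r_corr(copper) = 0.8482 μm/a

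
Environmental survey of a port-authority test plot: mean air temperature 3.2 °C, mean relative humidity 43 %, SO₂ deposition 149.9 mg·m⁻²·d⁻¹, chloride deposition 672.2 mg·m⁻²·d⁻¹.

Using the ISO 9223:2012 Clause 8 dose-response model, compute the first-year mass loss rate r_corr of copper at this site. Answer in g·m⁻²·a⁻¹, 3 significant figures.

copper: f(T) = +0.126·(T−10) [T≤10 °C] = -0.8568
  SO₂ term: 0.0053·149.9^0.26·exp(0.059·43-0.8568) = 0.1046
  Cl⁻ term: 0.01025·672.2^0.27·exp(0.036·43+0.049·3.2) = 0.327
  sum: 0.1046 + 0.327 → r_corr = 0.4316 μm/a
Convert to mass loss: 0.4316 μm/a × 8.96 g/cm³ = 3.867 g·m⁻²·a⁻¹

r_corr = 3.87 g·m⁻²·a⁻¹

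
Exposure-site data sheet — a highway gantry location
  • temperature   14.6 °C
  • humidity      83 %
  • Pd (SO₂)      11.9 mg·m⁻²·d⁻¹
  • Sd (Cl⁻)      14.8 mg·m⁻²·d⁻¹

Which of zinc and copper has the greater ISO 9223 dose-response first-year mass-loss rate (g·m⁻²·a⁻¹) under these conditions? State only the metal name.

zinc: temperature factor f = -0.071·(4.6) = -0.3266
  Pd branch = 0.0129·Pd^0.44·e^(0.046·RH+f) = 1.259 μm/a
  Sd branch = 0.0175·Sd^0.57·e^(0.008·RH+0.085·T) = 0.5463 μm/a
  sum: 1.259 + 0.5463 → r_corr = 1.806 μm/a
  mass loss = 1.806 μm/a × 7.14 g/cm³ = 12.89 g·m⁻²·a⁻¹
copper: f(T) = -0.080·(T−10) [T>10 °C] = -0.3680
  Pd branch = 0.0053·Pd^0.26·e^(0.059·RH+f) = 0.9351 μm/a
  Cl⁻ term: 0.01025·14.8^0.27·exp(0.036·83+0.049·14.6) = 0.8611
  sum: 0.9351 + 0.8611 → r_corr = 1.796 μm/a
  mass loss = 1.796 μm/a × 8.96 g/cm³ = 16.09 g·m⁻²·a⁻¹
Ordering by g·m⁻²·a⁻¹: copper (16.1) > zinc (12.9)

copper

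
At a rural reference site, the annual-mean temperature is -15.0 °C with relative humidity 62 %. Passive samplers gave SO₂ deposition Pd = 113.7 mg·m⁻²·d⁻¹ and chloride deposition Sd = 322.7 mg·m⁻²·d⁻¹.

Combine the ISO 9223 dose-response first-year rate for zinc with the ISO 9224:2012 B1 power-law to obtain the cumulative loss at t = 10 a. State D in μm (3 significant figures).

D(10) = 5.91 μm

zinc: f(T) = +0.038·(T−10) [T≤10 °C] = -0.9500
  sulphur-dioxide contribution → 0.6937 μm/a
  chloride contribution → 0.2161 μm/a
  total first-year rate 0.9098 μm/a
ISO 9224: D(t) = r_corr · t^b with b = 0.813 (zinc, B1)
  D(10) = 0.9098 × 10^0.813 = 0.9098 × 6.501 = 5.915 μm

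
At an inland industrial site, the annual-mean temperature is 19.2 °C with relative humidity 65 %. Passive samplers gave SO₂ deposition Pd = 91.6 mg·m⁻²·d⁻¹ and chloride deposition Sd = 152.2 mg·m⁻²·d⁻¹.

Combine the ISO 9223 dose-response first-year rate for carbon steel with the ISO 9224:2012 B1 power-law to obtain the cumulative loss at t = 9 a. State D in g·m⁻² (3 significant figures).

D(9) = 2.07e+03 g·m⁻²

carbon steel: f(T) = -0.054·(T−10) [T>10 °C] = -0.4968
  sulphur-dioxide contribution → 41.4 μm/a
  chloride contribution → 42.34 μm/a
  total first-year rate 83.74 μm/a
ISO 9224: D(t) = r_corr · t^b with b = 0.523 (carbon steel, B1)
  D(9) = 83.74 × 9^0.523 = 83.74 × 3.156 = 264.3 μm
  Mass loss = 264.3 μm × 7.85 g/cm³ = 2074 g·m⁻²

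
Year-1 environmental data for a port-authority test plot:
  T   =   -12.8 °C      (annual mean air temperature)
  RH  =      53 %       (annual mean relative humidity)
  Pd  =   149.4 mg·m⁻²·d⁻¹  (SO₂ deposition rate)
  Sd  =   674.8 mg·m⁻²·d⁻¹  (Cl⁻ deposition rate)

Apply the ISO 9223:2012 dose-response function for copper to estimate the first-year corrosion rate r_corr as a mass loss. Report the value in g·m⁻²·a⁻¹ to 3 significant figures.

r_corr = 2.14 g·m⁻²·a⁻¹

copper: temperature factor f = +0.126·(-22.8) = -2.8728
  Pd branch = 0.0053·Pd^0.26·e^(0.059·RH+f) = 0.02512 μm/a
  Sd branch = 0.01025·Sd^0.27·e^(0.036·RH+0.049·T) = 0.2142 μm/a
  r_corr = 0.02512 + 0.2142 = 0.2393 μm/a
Convert to mass loss: 0.2393 μm/a × 8.96 g/cm³ = 2.144 g·m⁻²·a⁻¹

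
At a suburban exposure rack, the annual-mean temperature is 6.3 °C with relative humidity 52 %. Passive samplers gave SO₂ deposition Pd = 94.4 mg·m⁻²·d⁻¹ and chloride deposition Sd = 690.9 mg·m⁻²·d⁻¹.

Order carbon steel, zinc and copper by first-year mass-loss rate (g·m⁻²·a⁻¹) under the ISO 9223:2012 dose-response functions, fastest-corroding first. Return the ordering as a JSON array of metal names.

["carbon steel", "zinc", "copper"]

carbon steel: temperature factor f = +0.150·(-3.7) = -0.5550
  SO₂ term: 1.77·94.4^0.52·exp(0.02·52-0.5550) = 30.59
  Sd branch = 0.102·Sd^0.62·e^(0.033·RH+0.04·T) = 42.05 μm/a
  r_corr = 30.59 + 42.05 = 72.64 μm/a
  mass loss = 72.64 μm/a × 7.85 g/cm³ = 570.2 g·m⁻²·a⁻¹
zinc: T≤10 °C ⇒ hinge +0.038·(6.3−10) = -0.1406
  SO₂ term: 0.0129·94.4^0.44·exp(0.046·52-0.1406) = 0.9065
  Cl⁻ term: 0.0175·690.9^0.57·exp(0.008·52+0.085·6.3) = 1.883
  r_corr = 0.9065 + 1.883 = 2.789 μm/a
  mass loss = 2.789 μm/a × 7.14 g/cm³ = 19.91 g·m⁻²·a⁻¹
copper: T≤10 °C ⇒ hinge +0.126·(6.3−10) = -0.4662
  SO₂ term: 0.0053·94.4^0.26·exp(0.059·52-0.4662) = 0.2332
  Cl⁻ term: 0.01025·690.9^0.27·exp(0.036·52+0.049·6.3) = 0.5302
  sum: 0.2332 + 0.5302 → r_corr = 0.7634 μm/a
  mass loss = 0.7634 μm/a × 8.96 g/cm³ = 6.84 g·m⁻²·a⁻¹
Ordering by g·m⁻²·a⁻¹: carbon steel (570) > zinc (19.9) > copper (6.84)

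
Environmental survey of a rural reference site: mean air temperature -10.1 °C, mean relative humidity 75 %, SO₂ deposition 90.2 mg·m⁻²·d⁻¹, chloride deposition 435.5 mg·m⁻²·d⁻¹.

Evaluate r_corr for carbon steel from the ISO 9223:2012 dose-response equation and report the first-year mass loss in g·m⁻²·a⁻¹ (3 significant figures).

carbon steel: f(T) = +0.150·(T−10) [T≤10 °C] = -3.0150
  sulphur-dioxide contribution → 4.043 μm/a
  chloride contribution → 35.01 μm/a
  total first-year rate 39.05 μm/a
Convert to mass loss: 39.05 μm/a × 7.85 g/cm³ = 306.6 g·m⁻²·a⁻¹

r_corr = 307 g·m⁻²·a⁻¹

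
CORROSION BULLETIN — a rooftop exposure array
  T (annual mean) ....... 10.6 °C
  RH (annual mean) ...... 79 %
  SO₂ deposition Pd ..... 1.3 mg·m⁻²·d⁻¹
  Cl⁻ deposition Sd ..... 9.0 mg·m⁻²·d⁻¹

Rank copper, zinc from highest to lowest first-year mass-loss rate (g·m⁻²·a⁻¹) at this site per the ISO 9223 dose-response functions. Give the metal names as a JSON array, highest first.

["copper", "zinc"]

copper: f(T) = -0.080·(T−10) [T>10 °C] = -0.0480
  SO₂ term: 0.0053·1.3^0.26·exp(0.059·79-0.0480) = 0.5719
  Sd branch = 0.01025·Sd^0.27·e^(0.036·RH+0.049·T) = 0.5359 μm/a
  r_corr = 0.5719 + 0.5359 = 1.108 μm/a
  mass loss = 1.108 μm/a × 8.96 g/cm³ = 9.926 g·m⁻²·a⁻¹
zinc: temperature factor f = -0.071·(0.6) = -0.0426
  SO₂ term: 0.0129·1.3^0.44·exp(0.046·79-0.0426) = 0.5254
  Cl⁻ term: 0.0175·9.0^0.57·exp(0.008·79+0.085·10.6) = 0.2836
  sum: 0.5254 + 0.2836 → r_corr = 0.809 μm/a
  mass loss = 0.809 μm/a × 7.14 g/cm³ = 5.776 g·m⁻²·a⁻¹
Ordering by g·m⁻²·a⁻¹: copper (9.93) > zinc (5.78)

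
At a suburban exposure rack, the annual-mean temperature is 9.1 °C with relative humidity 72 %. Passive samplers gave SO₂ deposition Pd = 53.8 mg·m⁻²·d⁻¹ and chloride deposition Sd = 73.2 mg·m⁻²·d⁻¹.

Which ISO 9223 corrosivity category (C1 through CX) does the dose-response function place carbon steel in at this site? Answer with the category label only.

carbon steel: f(T) = +0.150·(T−10) [T≤10 °C] = -0.1350
  Pd branch = 1.77·Pd^0.52·e^(0.02·RH+f) = 51.85 μm/a
  Cl⁻ term: 0.102·73.2^0.62·exp(0.033·72+0.04·9.1) = 22.62
  sum: 51.85 + 22.62 → r_corr = 74.47 μm/a
74.5 μm/a falls in (50, 80] for carbon steel → category C4

C4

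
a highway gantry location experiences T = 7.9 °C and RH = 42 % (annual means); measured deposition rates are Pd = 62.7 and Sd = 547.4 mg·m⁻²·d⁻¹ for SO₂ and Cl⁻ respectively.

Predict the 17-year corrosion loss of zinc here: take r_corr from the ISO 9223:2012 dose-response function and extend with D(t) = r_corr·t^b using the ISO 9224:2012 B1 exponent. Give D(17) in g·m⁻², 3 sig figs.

zinc: T≤10 °C ⇒ hinge +0.038·(7.9−10) = -0.0798
  Pd branch = 0.0129·Pd^0.44·e^(0.046·RH+f) = 0.5079 μm/a
  Cl⁻ term: 0.0175·547.4^0.57·exp(0.008·42+0.085·7.9) = 1.744
  r_corr = 0.5079 + 1.744 = 2.251 μm/a
Power-law: D(17) = r_corr · 17^0.813
  D(17) = 2.251 × 17^0.813 = 2.251 × 10.01 = 22.53 μm
  Mass loss = 22.53 μm × 7.14 g/cm³ = 160.9 g·m⁻²

D(17) = 161 g·m⁻²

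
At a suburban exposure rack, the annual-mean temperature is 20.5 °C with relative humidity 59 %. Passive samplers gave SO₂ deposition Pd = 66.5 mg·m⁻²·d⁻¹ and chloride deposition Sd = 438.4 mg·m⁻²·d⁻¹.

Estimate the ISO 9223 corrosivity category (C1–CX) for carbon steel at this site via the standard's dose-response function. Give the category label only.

carbon steel: f(T) = -0.054·(T−10) [T>10 °C] = -0.5670
  sulphur-dioxide contribution → 28.98 μm/a
  chloride contribution → 70.51 μm/a
  total first-year rate 99.49 μm/a
ISO 9223 Table 2 (carbon steel): 80 < 99.5 ≤ 200 μm/a ⇒ C5

C5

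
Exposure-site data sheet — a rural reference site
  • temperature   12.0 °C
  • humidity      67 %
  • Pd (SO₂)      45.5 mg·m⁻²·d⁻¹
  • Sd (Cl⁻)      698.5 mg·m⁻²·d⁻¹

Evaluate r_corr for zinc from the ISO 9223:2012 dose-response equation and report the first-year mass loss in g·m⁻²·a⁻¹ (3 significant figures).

r_corr = 34.1 g·m⁻²·a⁻¹

zinc: T>10 °C ⇒ hinge -0.071·(12.0−10) = -0.1420
  Pd branch = 0.0129·Pd^0.44·e^(0.046·RH+f) = 1.309 μm/a
  Cl⁻ term: 0.0175·698.5^0.57·exp(0.008·67+0.085·12.0) = 3.467
  sum: 1.309 + 3.467 → r_corr = 4.776 μm/a
Convert to mass loss: 4.776 μm/a × 7.14 g/cm³ = 34.1 g·m⁻²·a⁻¹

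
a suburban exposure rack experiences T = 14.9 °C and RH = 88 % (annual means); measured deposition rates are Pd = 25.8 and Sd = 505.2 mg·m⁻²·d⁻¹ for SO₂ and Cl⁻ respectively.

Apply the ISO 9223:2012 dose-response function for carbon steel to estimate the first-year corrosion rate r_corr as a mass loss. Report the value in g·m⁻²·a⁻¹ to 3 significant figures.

carbon steel: T>10 °C ⇒ hinge -0.054·(14.9−10) = -0.2646
  Pd branch = 1.77·Pd^0.52·e^(0.02·RH+f) = 42.8 μm/a
  Cl⁻ term: 0.102·505.2^0.62·exp(0.033·88+0.04·14.9) = 160.2
  sum: 42.8 + 160.2 → r_corr = 203 μm/a
Convert to mass loss: 203 μm/a × 7.85 g/cm³ = 1594 g·m⁻²·a⁻¹

r_corr = 1.59e+03 g·m⁻²·a⁻¹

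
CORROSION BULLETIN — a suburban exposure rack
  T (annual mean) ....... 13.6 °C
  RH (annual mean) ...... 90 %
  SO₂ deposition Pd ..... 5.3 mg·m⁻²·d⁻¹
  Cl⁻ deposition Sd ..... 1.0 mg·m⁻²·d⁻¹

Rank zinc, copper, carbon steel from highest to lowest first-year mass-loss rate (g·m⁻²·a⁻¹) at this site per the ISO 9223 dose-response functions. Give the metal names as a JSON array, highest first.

["carbon steel", "copper", "zinc"]

zinc: f(T) = -0.071·(T−10) [T>10 °C] = -0.2556
  sulphur-dioxide contribution → 1.307 μm/a
  chloride contribution → 0.1142 μm/a
  total first-year rate 1.421 μm/a
  mass loss = 1.421 μm/a × 7.14 g/cm³ = 10.15 g·m⁻²·a⁻¹
copper: temperature factor f = -0.080·(3.6) = -0.2880
  sulphur-dioxide contribution → 1.241 μm/a
  chloride contribution → 0.5096 μm/a
  ⇒ r_corr(copper) = 1.75 μm/a
  mass loss = 1.75 μm/a × 8.96 g/cm³ = 15.68 g·m⁻²·a⁻¹
carbon steel: temperature factor f = -0.054·(3.6) = -0.1944
  sulphur-dioxide contribution → 20.98 μm/a
  chloride contribution → 3.425 μm/a
  ⇒ r_corr(carbon steel) = 24.41 μm/a
  mass loss = 24.41 μm/a × 7.85 g/cm³ = 191.6 g·m⁻²·a⁻¹
Ordering by g·m⁻²·a⁻¹: carbon steel (192) > copper (15.7) > zinc (10.1)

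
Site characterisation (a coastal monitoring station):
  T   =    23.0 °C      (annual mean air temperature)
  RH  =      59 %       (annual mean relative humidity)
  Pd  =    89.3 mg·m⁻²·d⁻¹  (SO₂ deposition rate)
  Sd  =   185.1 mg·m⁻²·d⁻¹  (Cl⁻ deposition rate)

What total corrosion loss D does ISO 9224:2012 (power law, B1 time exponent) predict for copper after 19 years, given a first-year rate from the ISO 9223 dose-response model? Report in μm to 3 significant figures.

copper: temperature factor f = -0.080·(13.0) = -1.0400
  Pd branch = 0.0053·Pd^0.26·e^(0.059·RH+f) = 0.1957 μm/a
  Sd branch = 0.01025·Sd^0.27·e^(0.036·RH+0.049·T) = 1.083 μm/a
  sum: 0.1957 + 1.083 → r_corr = 1.279 μm/a
ISO 9224: D(t) = r_corr · t^b with b = 0.667 (copper, B1)
  D(19) = 1.279 × 19^0.667 = 1.279 × 7.127 = 9.117 μm

D(19) = 9.12 μm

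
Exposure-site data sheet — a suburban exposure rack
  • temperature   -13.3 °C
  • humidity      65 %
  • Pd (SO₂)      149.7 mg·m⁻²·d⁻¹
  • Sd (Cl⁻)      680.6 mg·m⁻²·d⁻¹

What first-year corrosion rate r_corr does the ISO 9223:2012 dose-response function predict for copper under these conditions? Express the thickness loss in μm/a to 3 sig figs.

r_corr = 0.371 μm/a

copper: T≤10 °C ⇒ hinge +0.126·(-13.3−10) = -2.9358
  Pd branch = 0.0053·Pd^0.26·e^(0.059·RH+f) = 0.0479 μm/a
  Sd branch = 0.01025·Sd^0.27·e^(0.036·RH+0.049·T) = 0.3227 μm/a
  sum: 0.0479 + 0.3227 → r_corr = 0.3706 μm/a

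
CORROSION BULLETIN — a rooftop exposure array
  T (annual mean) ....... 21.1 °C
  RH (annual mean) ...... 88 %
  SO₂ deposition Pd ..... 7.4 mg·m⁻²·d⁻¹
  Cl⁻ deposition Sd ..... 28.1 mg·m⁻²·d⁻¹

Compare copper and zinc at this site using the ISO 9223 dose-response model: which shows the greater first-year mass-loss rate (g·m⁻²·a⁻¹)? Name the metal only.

copper: f(T) = -0.080·(T−10) [T>10 °C] = -0.8880
  Pd branch = 0.0053·Pd^0.26·e^(0.059·RH+f) = 0.6599 μm/a
  Sd branch = 0.01025·Sd^0.27·e^(0.036·RH+0.049·T) = 1.686 μm/a
  r_corr = 0.6599 + 1.686 = 2.345 μm/a
  mass loss = 2.345 μm/a × 8.96 g/cm³ = 21.02 g·m⁻²·a⁻¹
zinc: f(T) = -0.071·(T−10) [T>10 °C] = -0.7881
  Pd branch = 0.0129·Pd^0.44·e^(0.046·RH+f) = 0.8106 μm/a
  Cl⁻ term: 0.0175·28.1^0.57·exp(0.008·88+0.085·21.1) = 1.424
  r_corr = 0.8106 + 1.424 = 2.234 μm/a
  mass loss = 2.234 μm/a × 7.14 g/cm³ = 15.95 g·m⁻²·a⁻¹
Ordering by g·m⁻²·a⁻¹: copper (21) > zinc (16)

copper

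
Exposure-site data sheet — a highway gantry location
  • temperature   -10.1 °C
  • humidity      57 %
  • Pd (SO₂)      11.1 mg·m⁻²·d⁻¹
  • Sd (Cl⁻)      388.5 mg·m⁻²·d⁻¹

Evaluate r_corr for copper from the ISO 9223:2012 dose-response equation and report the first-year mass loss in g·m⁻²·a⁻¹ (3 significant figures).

r_corr = 2.38 g·m⁻²·a⁻¹

copper: temperature factor f = +0.126·(-20.1) = -2.5326
  sulphur-dioxide contribution → 0.02274 μm/a
  chloride contribution → 0.2433 μm/a
  total first-year rate 0.266 μm/a
Convert to mass loss: 0.266 μm/a × 8.96 g/cm³ = 2.383 g·m⁻²·a⁻¹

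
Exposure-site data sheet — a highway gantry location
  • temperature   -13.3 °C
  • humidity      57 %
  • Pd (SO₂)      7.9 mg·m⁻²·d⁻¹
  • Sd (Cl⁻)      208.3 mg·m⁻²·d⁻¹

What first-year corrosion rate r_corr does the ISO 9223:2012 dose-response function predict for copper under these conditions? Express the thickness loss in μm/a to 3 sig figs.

r_corr = 0.190 μm/a

copper: temperature factor f = +0.126·(-23.3) = -2.9358
  sulphur-dioxide contribution → 0.01391 μm/a
  chloride contribution → 0.1758 μm/a
  ⇒ r_corr(copper) = 0.1897 μm/a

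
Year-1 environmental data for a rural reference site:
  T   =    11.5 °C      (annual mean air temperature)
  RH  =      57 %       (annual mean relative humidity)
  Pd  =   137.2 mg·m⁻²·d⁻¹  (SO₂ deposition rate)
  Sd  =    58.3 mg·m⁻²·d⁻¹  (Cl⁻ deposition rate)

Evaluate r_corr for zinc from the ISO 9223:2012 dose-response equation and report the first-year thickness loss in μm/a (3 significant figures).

zinc: T>10 °C ⇒ hinge -0.071·(11.5−10) = -0.1065
  Pd branch = 0.0129·Pd^0.44·e^(0.046·RH+f) = 1.392 μm/a
  Cl⁻ term: 0.0175·58.3^0.57·exp(0.008·57+0.085·11.5) = 0.7448
  r_corr = 1.392 + 0.7448 = 2.136 μm/a

r_corr = 2.14 μm/a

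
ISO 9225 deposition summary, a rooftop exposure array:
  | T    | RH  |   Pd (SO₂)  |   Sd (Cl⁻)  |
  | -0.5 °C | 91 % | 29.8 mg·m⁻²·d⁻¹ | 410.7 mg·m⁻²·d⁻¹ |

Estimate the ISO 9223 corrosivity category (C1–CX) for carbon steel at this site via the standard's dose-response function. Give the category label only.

carbon steel: f(T) = +0.150·(T−10) [T≤10 °C] = -1.5750
  sulphur-dioxide contribution → 13.21 μm/a
  chloride contribution → 84.04 μm/a
  ⇒ r_corr(carbon steel) = 97.25 μm/a
ISO 9223 Table 2 (carbon steel): 80 < 97.3 ≤ 200 μm/a ⇒ C5

C5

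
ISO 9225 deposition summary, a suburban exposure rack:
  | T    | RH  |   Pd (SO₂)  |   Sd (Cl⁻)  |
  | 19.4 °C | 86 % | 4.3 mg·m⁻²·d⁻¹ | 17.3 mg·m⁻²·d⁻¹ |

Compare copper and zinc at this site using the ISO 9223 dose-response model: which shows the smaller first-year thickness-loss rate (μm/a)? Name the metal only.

copper: f(T) = -0.080·(T−10) [T>10 °C] = -0.7520
  Pd branch = 0.0053·Pd^0.26·e^(0.059·RH+f) = 0.5834 μm/a
  Cl⁻ term: 0.01025·17.3^0.27·exp(0.036·86+0.049·19.4) = 1.266
  sum: 0.5834 + 1.266 → r_corr = 1.849 μm/a
zinc: f(T) = -0.071·(T−10) [T>10 °C] = -0.6674
  Pd branch = 0.0129·Pd^0.44·e^(0.046·RH+f) = 0.657 μm/a
  Sd branch = 0.0175·Sd^0.57·e^(0.008·RH+0.085·T) = 0.9198 μm/a
  r_corr = 0.657 + 0.9198 = 1.577 μm/a
Ordering by μm/a: copper (1.85) > zinc (1.58)

zinc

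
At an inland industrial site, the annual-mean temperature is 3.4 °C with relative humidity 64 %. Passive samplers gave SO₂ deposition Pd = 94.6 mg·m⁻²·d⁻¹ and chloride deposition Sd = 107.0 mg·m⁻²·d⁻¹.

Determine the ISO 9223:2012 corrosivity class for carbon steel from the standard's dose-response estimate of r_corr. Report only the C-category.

C3

carbon steel: T≤10 °C ⇒ hinge +0.150·(3.4−10) = -0.9900
  Pd branch = 1.77·Pd^0.52·e^(0.02·RH+f) = 25.2 μm/a
  Cl⁻ term: 0.102·107.0^0.62·exp(0.033·64+0.04·3.4) = 17.5
  sum: 25.2 + 17.5 → r_corr = 42.7 μm/a
42.7 μm/a falls in (25, 50] for carbon steel → category C3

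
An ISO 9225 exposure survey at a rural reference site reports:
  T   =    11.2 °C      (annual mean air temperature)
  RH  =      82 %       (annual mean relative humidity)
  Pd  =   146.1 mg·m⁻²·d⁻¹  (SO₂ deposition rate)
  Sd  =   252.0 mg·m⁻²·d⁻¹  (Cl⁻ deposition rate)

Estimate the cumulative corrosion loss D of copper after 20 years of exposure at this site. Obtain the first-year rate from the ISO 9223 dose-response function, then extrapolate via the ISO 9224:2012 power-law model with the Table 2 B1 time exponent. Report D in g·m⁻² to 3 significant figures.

copper: f(T) = -0.080·(T−10) [T>10 °C] = -0.0960
  Pd branch = 0.0053·Pd^0.26·e^(0.059·RH+f) = 2.221 μm/a
  Cl⁻ term: 0.01025·252.0^0.27·exp(0.036·82+0.049·11.2) = 1.512
  r_corr = 2.221 + 1.512 = 3.733 μm/a
Long-term exponent b (ISO 9224 Table 2, B1) = 0.667
  D(20) = 3.733 × 20^0.667 = 3.733 × 7.375 = 27.53 μm
  Mass loss = 27.53 μm × 8.96 g/cm³ = 246.7 g·m⁻²

D(20) = 247 g·m⁻²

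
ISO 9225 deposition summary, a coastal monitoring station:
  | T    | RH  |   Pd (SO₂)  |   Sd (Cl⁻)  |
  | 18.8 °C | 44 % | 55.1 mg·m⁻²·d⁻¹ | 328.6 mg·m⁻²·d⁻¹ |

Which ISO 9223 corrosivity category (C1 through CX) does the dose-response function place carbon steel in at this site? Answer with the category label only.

C4

carbon steel: f(T) = -0.054·(T−10) [T>10 °C] = -0.4752
  SO₂ term: 1.77·55.1^0.52·exp(0.02·44-0.4752) = 21.34
  Sd branch = 0.102·Sd^0.62·e^(0.033·RH+0.04·T) = 33.58 μm/a
  r_corr = 21.34 + 33.58 = 54.92 μm/a
ISO 9223 Table 2 (carbon steel): 50 < 54.9 ≤ 80 μm/a ⇒ C4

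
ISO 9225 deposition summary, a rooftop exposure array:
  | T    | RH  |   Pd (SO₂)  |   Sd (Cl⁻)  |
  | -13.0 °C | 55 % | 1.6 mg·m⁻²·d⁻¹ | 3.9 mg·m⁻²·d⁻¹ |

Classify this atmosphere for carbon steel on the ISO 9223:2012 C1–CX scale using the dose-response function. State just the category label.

C1

carbon steel: T≤10 °C ⇒ hinge +0.150·(-13.0−10) = -3.4500
  Pd branch = 1.77·Pd^0.52·e^(0.02·RH+f) = 0.2155 μm/a
  Cl⁻ term: 0.102·3.9^0.62·exp(0.033·55+0.04·-13.0) = 0.8659
  r_corr = 0.2155 + 0.8659 = 1.081 μm/a
Category bounds: 0…1.3 μm/a bracket r_corr ⇒ C1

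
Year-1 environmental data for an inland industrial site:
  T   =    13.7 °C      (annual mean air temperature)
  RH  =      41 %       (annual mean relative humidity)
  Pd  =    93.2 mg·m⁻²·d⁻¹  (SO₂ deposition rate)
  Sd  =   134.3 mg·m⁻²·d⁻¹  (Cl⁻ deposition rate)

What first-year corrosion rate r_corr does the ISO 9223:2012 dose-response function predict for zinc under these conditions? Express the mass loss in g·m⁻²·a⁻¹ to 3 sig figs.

zinc: T>10 °C ⇒ hinge -0.071·(13.7−10) = -0.2627
  SO₂ term: 0.0129·93.2^0.44·exp(0.046·41-0.2627) = 0.481
  Cl⁻ term: 0.0175·134.3^0.57·exp(0.008·41+0.085·13.7) = 1.271
  r_corr = 0.481 + 1.271 = 1.752 μm/a
Convert to mass loss: 1.752 μm/a × 7.14 g/cm³ = 12.51 g·m⁻²·a⁻¹

r_corr = 12.5 g·m⁻²·a⁻¹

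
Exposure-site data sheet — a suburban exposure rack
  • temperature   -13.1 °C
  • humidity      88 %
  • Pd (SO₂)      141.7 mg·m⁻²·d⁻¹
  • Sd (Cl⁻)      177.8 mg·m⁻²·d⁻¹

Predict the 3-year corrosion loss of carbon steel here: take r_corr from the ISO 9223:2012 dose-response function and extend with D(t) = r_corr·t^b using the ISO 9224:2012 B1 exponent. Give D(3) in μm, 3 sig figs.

carbon steel: temperature factor f = +0.150·(-23.1) = -3.4650
  Pd branch = 1.77·Pd^0.52·e^(0.02·RH+f) = 4.229 μm/a
  Cl⁻ term: 0.102·177.8^0.62·exp(0.033·88+0.04·-13.1) = 27.36
  sum: 4.229 + 27.36 → r_corr = 31.59 μm/a
ISO 9224: D(t) = r_corr · t^b with b = 0.523 (carbon steel, B1)
  D(3) = 31.59 × 3^0.523 = 31.59 × 1.776 = 56.12 μm

D(3) = 56.1 μm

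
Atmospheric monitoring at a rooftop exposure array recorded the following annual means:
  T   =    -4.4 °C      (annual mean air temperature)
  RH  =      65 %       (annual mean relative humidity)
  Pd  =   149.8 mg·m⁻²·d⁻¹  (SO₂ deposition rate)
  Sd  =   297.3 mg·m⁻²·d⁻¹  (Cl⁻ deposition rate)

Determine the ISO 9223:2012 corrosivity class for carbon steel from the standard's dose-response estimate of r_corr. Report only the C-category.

carbon steel: T≤10 °C ⇒ hinge +0.150·(-4.4−10) = -2.1600
  sulphur-dioxide contribution → 10.13 μm/a
  chloride contribution → 24.95 μm/a
  ⇒ r_corr(carbon steel) = 35.09 μm/a
Category bounds: 25…50 μm/a bracket r_corr ⇒ C3

C3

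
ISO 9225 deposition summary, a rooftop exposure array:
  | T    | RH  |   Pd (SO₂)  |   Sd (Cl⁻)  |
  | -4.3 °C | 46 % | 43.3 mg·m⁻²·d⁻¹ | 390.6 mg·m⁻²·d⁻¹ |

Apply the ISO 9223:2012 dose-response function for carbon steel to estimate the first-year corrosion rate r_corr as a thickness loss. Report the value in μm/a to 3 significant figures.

r_corr = 19.5 μm/a

carbon steel: T≤10 °C ⇒ hinge +0.150·(-4.3−10) = -2.1450
  Pd branch = 1.77·Pd^0.52·e^(0.02·RH+f) = 3.689 μm/a
  Sd branch = 0.102·Sd^0.62·e^(0.033·RH+0.04·T) = 15.85 μm/a
  sum: 3.689 + 15.85 → r_corr = 19.54 μm/a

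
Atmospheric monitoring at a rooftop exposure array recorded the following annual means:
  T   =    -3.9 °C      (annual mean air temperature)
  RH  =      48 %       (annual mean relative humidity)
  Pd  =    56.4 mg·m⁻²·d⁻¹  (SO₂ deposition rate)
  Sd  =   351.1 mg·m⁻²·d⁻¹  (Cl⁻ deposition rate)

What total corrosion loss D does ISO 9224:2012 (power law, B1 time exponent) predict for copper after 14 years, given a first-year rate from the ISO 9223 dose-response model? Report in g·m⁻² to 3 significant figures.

D(14) = 14.4 g·m⁻²

copper: f(T) = +0.126·(T−10) [T≤10 °C] = -1.7514
  Pd branch = 0.0053·Pd^0.26·e^(0.059·RH+f) = 0.04456 μm/a
  Sd branch = 0.01025·Sd^0.27·e^(0.036·RH+0.049·T) = 0.232 μm/a
  sum: 0.04456 + 0.232 → r_corr = 0.2765 μm/a
Long-term exponent b (ISO 9224 Table 2, B1) = 0.667
  D(14) = 0.2765 × 14^0.667 = 0.2765 × 5.814 = 1.608 μm
  Mass loss = 1.608 μm × 8.96 g/cm³ = 14.41 g·m⁻²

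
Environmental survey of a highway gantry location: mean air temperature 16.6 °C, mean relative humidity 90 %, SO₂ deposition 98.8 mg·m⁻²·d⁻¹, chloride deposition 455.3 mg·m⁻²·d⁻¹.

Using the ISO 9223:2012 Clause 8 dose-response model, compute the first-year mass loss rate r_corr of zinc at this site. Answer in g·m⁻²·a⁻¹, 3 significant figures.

zinc: f(T) = -0.071·(T−10) [T>10 °C] = -0.4686
  Pd branch = 0.0129·Pd^0.44·e^(0.046·RH+f) = 3.826 μm/a
  Sd branch = 0.0175·Sd^0.57·e^(0.008·RH+0.085·T) = 4.828 μm/a
  r_corr = 3.826 + 4.828 = 8.654 μm/a
Convert to mass loss: 8.654 μm/a × 7.14 g/cm³ = 61.79 g·m⁻²·a⁻¹

r_corr = 61.8 g·m⁻²·a⁻¹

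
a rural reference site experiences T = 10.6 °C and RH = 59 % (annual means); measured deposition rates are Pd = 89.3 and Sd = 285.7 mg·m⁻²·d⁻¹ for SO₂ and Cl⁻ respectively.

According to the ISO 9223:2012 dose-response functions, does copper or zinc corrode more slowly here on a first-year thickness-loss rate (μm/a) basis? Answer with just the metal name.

copper

copper: temperature factor f = -0.080·(0.6) = -0.0480
  Pd branch = 0.0053·Pd^0.26·e^(0.059·RH+f) = 0.5278 μm/a
  Cl⁻ term: 0.01025·285.7^0.27·exp(0.036·59+0.049·10.6) = 0.6635
  r_corr = 0.5278 + 0.6635 = 1.191 μm/a
zinc: f(T) = -0.071·(T−10) [T>10 °C] = -0.0426
  SO₂ term: 0.0129·89.3^0.44·exp(0.046·59-0.0426) = 1.346
  Sd branch = 0.0175·Sd^0.57·e^(0.008·RH+0.085·T) = 1.735 μm/a
  r_corr = 1.346 + 1.735 = 3.081 μm/a
Ordering by μm/a: zinc (3.08) > copper (1.19)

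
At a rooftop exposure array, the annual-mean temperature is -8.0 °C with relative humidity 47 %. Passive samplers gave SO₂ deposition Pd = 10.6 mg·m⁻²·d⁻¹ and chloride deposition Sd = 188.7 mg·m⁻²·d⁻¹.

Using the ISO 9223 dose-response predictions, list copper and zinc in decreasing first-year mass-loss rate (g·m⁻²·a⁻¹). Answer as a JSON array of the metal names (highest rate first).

["zinc", "copper"]

copper: temperature factor f = +0.126·(-18.0) = -2.2680
  sulphur-dioxide contribution → 0.01622 μm/a
  chloride contribution → 0.1548 μm/a
  ⇒ r_corr(copper) = 0.171 μm/a
  mass loss = 0.171 μm/a × 8.96 g/cm³ = 1.532 g·m⁻²·a⁻¹
zinc: temperature factor f = +0.038·(-18.0) = -0.6840
  sulphur-dioxide contribution → 0.1598 μm/a
  chloride contribution → 0.256 μm/a
  ⇒ r_corr(zinc) = 0.4158 μm/a
  mass loss = 0.4158 μm/a × 7.14 g/cm³ = 2.969 g·m⁻²·a⁻¹
Ordering by g·m⁻²·a⁻¹: zinc (2.97) > copper (1.53)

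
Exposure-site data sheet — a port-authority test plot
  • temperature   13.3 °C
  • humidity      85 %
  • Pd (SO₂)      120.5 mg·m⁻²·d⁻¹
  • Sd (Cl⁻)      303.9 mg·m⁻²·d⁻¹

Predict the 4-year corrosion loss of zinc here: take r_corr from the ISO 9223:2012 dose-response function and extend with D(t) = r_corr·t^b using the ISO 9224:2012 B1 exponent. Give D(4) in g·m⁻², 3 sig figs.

D(4) = 154 g·m⁻²

zinc: temperature factor f = -0.071·(3.3) = -0.2343
  sulphur-dioxide contribution → 4.193 μm/a
  chloride contribution → 2.783 μm/a
  total first-year rate 6.976 μm/a
Long-term exponent b (ISO 9224 Table 2, B1) = 0.813
  D(4) = 6.976 × 4^0.813 = 6.976 × 3.087 = 21.53 μm
  Mass loss = 21.53 μm × 7.14 g/cm³ = 153.7 g·m⁻²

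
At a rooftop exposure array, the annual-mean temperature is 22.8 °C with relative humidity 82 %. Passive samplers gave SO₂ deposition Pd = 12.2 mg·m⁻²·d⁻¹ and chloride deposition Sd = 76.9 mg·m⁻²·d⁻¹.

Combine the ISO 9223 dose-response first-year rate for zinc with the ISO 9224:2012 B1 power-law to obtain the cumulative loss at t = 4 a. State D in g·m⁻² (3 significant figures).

D(4) = 76.3 g·m⁻²

zinc: temperature factor f = -0.071·(12.8) = -0.9088
  SO₂ term: 0.0129·12.2^0.44·exp(0.046·82-0.9088) = 0.6793
  Cl⁻ term: 0.0175·76.9^0.57·exp(0.008·82+0.085·22.8) = 2.783
  r_corr = 0.6793 + 2.783 = 3.463 μm/a
Power-law: D(4) = r_corr · 4^0.813
  D(4) = 3.463 × 4^0.813 = 3.463 × 3.087 = 10.69 μm
  Mass loss = 10.69 μm × 7.14 g/cm³ = 76.31 g·m⁻²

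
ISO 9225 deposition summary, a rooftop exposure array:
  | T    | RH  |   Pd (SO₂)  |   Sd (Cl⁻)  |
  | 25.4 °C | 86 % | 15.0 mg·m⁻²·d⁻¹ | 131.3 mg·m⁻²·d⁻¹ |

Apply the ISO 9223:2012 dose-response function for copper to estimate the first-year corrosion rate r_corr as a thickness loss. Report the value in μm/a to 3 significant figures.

copper: T>10 °C ⇒ hinge -0.080·(25.4−10) = -1.2320
  SO₂ term: 0.0053·15.0^0.26·exp(0.059·86-1.2320) = 0.4996
  Cl⁻ term: 0.01025·131.3^0.27·exp(0.036·86+0.049·25.4) = 2.936
  sum: 0.4996 + 2.936 → r_corr = 3.436 μm/a

r_corr = 3.44 μm/a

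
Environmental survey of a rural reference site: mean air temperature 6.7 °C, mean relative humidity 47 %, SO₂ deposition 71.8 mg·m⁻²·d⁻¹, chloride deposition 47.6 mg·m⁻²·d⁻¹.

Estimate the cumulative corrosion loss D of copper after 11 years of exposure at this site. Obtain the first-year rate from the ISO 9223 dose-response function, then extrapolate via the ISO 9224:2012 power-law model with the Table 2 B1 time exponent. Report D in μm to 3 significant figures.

copper: temperature factor f = +0.126·(-3.3) = -0.4158
  Pd branch = 0.0053·Pd^0.26·e^(0.059·RH+f) = 0.1701 μm/a
  Sd branch = 0.01025·Sd^0.27·e^(0.036·RH+0.049·T) = 0.2193 μm/a
  sum: 0.1701 + 0.2193 → r_corr = 0.3894 μm/a
Long-term exponent b (ISO 9224 Table 2, B1) = 0.667
  D(11) = 0.3894 × 11^0.667 = 0.3894 × 4.95 = 1.927 μm

D(11) = 1.93 μm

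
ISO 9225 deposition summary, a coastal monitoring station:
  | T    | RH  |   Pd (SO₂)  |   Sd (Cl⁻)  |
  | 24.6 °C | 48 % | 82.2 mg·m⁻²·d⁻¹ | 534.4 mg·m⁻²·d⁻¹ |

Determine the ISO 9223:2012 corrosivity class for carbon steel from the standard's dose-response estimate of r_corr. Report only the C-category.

C5

carbon steel: T>10 °C ⇒ hinge -0.054·(24.6−10) = -0.7884
  Pd branch = 1.77·Pd^0.52·e^(0.02·RH+f) = 20.81 μm/a
  Sd branch = 0.102·Sd^0.62·e^(0.033·RH+0.04·T) = 65.33 μm/a
  r_corr = 20.81 + 65.33 = 86.14 μm/a
ISO 9223 Table 2 (carbon steel): 80 < 86.1 ≤ 200 μm/a ⇒ C5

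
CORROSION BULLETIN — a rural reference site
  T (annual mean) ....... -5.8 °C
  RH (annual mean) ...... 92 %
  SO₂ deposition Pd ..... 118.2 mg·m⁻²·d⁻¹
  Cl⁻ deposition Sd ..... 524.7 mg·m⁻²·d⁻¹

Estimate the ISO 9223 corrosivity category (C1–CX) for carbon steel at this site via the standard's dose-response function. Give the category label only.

C5

carbon steel: temperature factor f = +0.150·(-15.8) = -2.3700
  sulphur-dioxide contribution → 12.46 μm/a
  chloride contribution → 81.79 μm/a
  ⇒ r_corr(carbon steel) = 94.25 μm/a
Category bounds: 80…200 μm/a bracket r_corr ⇒ C5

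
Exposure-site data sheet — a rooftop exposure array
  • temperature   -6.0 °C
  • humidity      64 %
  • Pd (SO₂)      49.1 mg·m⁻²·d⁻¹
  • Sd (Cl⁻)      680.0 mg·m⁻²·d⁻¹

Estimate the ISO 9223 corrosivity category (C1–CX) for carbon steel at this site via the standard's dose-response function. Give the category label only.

C3

carbon steel: f(T) = +0.150·(T−10) [T≤10 °C] = -2.4000
  SO₂ term: 1.77·49.1^0.52·exp(0.02·64-2.4000) = 4.374
  Cl⁻ term: 0.102·680.0^0.62·exp(0.033·64+0.04·-6.0) = 37.82
  sum: 4.374 + 37.82 → r_corr = 42.2 μm/a
42.2 μm/a falls in (25, 50] for carbon steel → category C3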